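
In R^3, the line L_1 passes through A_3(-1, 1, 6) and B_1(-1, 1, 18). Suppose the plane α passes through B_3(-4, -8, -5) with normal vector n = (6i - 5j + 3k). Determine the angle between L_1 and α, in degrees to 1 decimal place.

21.0

A direction vector for L_1 is B_1 − A_3 = (0, 0, 12).
α: n·r = n·B_3 gives 6x - 5y + 3z = 1.
sin θ = |n·v| / (|n||v|) = |36| / (√70 · √144) = 0.35857.
θ ≈ 21.0°.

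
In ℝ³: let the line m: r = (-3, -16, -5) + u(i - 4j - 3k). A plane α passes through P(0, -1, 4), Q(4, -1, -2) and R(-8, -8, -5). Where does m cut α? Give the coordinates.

PQ = (4, 0, -6), PR = (-8, -7, -9); a normal to α is PQ × PR = (-42, 84, -28).
Using P: α has equation -42x + 84y - 28z = -196.
Substitute r = (-3, -16, -5) + t(1, -4, -3) into the plane: -1078 + (-294)t = -196, so t = -3.
Intersection: (-3, -16, -5) + (-3)·(1, -4, -3) = (-6, -4, 4).

(-6, -4, 4)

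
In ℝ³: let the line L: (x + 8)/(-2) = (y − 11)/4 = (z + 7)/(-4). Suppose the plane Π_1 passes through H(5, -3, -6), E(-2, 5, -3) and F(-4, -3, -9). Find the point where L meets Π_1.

(-6, 7, -3)

L has direction (-2, 4, -4) through (-8, 11, -7).
HE = (-7, 8, 3), HF = (-9, 0, -3); a normal to Π_1 is HE × HF = (-24, -48, 72).
Using H: Π_1 has equation -24x - 48y + 72z = -408.
Substitute r = (-8, 11, -7) + t(-2, 4, -4) into the plane: -840 + (-432)t = -408, so t = -1.
Intersection: (-8, 11, -7) + (-1)·(-2, 4, -4) = (-6, 7, -3).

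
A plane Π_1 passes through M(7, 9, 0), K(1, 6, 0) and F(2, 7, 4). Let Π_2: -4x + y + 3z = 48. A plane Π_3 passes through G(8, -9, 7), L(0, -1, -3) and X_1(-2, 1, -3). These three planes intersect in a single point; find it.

MK = (-6, -3, 0), MF = (-5, -2, 4); a normal to Π_1 is MK × MF = (-12, 24, -3).
Using M: Π_1 has equation -12x + 24y - 3z = 132.
GL = (-8, 8, -10), GX_1 = (-10, 10, -10); a normal to Π_3 is GL × GX_1 = (20, 20, 0).
Using G: Π_3 has equation 20x + 20y = -20.
Solving the 3×3 linear system -12x + 24y - 3z = 132, -4x + y + 3z = 48, 20x + 20y = -20 (e.g. by elimination or Cramer's rule, determinant = 2460) gives (-5, 4, 8).

(-5, 4, 8)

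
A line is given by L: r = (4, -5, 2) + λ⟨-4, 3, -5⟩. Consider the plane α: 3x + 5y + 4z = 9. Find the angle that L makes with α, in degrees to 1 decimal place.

sin θ = |n·v| / (|n||v|) = |-17| / (√50 · √50) = 0.34000.
θ ≈ 19.9°.

19.9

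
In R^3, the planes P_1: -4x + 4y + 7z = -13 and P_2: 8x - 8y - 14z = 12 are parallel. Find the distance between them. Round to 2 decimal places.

Rescale P_2 by 1/(-2): -4x + 4y + 7z = -6. Then distance = |-13 − (-6)| / √81 ≈ 0.78.

0.78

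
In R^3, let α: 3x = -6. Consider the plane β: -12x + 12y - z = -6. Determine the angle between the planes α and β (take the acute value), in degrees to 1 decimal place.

cos θ = |n₁·n₂| / (|n₁||n₂|) = |-36| / (√9 · √289).
θ = arccos(0.70588) ≈ 45.1°.

45.1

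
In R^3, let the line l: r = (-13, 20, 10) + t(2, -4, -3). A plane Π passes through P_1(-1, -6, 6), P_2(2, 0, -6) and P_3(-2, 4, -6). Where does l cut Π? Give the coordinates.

P_1P_2 = (3, 6, -12), P_1P_3 = (-1, 10, -12); a normal to Π is P_1P_2 × P_1P_3 = (48, 48, 36).
Using P_1: Π has equation 48x + 48y + 36z = -120.
Substitute r = (-13, 20, 10) + t(2, -4, -3) into the plane: 696 + (-204)t = -120, so t = 4.
Intersection: (-13, 20, 10) + 4·(2, -4, -3) = (-5, 4, -2).

(-5, 4, -2)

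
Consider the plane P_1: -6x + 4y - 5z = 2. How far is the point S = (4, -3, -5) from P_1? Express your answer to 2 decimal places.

1.48

n·S − d = (-6)·(4) + (4)·(-3) + (-5)·(-5) − 2 = -13; |n| = √77.
Distance = |-13| / √77 = 13/√77 ≈ 1.48.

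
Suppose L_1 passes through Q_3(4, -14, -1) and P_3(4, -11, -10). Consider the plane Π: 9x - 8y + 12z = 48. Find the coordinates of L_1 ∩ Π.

A direction vector for L_1 is P_3 − Q_3 = (0, 3, -9).
Substitute r = (4, -14, -1) + t(0, 3, -9) into the plane: 136 + (-132)t = 48, so t = 2/3.
Intersection: (4, -14, -1) + (2/3)·(0, 3, -9) = (4, -12, -7).

(4, -12, -7)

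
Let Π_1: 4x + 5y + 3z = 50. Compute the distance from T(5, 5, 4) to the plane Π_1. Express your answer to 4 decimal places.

0.9899

n·T − d = (4)·(5) + (5)·(5) + (3)·(4) − 50 = 7; |n| = √50.
Distance = |7| / √50 = 7/√50 ≈ 0.9899.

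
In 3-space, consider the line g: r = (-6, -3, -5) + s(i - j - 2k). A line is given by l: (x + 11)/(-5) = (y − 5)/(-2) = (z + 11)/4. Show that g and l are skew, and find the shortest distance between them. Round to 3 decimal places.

10.650

l has direction (-5, -2, 4) through (-11, 5, -11).
Common perpendicular direction n = (1, -1, -2) × (-5, -2, 4) = (-8, 6, -7).
With w = (-11, 5, -11) − (-6, -3, -5) = (-5, 8, -6), w · n = 130.
Since n ≠ 0 the lines are not parallel, and w · n = 130 ≠ 0 so they do not intersect; hence they are skew.
Distance = |w · n| / |n| = |130| / √149 ≈ 10.650.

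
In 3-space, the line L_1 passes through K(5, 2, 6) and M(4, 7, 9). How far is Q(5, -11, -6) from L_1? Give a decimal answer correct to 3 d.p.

4.641

A direction vector for L_1 is M − K = (-1, 5, 3).
Taking (5, 2, 6) on L_1 with direction v = (-1, 5, 3): w = Q − (5, 2, 6) = (0, -13, -12), and w × v = (21, 12, -13).
Distance = |w × v| / |v| = √754 / √35 ≈ 4.641.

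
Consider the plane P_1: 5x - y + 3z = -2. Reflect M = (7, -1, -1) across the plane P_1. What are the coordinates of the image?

(-3, 1, -7)

λ = (n·M − d)/|n|² = (33 − (-2))/35 = 1.
Reflection = M − 2λn = (7, -1, -1) − 2·(5, -1, 3) = (-3, 1, -7).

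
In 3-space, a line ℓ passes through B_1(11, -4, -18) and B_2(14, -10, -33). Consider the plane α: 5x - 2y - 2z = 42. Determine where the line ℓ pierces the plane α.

(8, 2, -3)

A direction vector for ℓ is B_2 − B_1 = (3, -6, -15).
Substitute r = (11, -4, -18) + t(3, -6, -15) into the plane: 99 + 57t = 42, so t = -1.
Intersection: (11, -4, -18) + (-1)·(3, -6, -15) = (8, 2, -3).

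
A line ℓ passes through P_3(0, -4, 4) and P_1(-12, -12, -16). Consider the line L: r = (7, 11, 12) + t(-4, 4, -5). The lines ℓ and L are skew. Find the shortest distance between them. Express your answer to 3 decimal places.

A direction vector for ℓ is P_1 − P_3 = (-12, -8, -20).
Common perpendicular direction n = (-12, -8, -20) × (-4, 4, -5) = (120, 20, -80).
With w = (7, 11, 12) − (0, -4, 4) = (7, 15, 8), w · n = 500.
Distance = |w · n| / |n| = |500| / √21200 ≈ 3.434.

3.434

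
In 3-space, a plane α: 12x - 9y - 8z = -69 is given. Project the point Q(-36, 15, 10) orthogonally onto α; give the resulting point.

(-12, -3, -6)

Foot = Q − λn with λ = (n·Q − d)/|n|² = (-647 − (-69))/289 = -2.
Foot = (-36, 15, 10) − (-2)·(12, -9, -8) = (-12, -3, -6).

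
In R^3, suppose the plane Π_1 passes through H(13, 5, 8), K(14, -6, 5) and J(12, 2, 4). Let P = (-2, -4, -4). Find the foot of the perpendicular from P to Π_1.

HK = (1, -11, -3), HJ = (-1, -3, -4); a normal to Π_1 is HK × HJ = (35, 7, -14).
Using H: Π_1 has equation 35x + 7y - 14z = 378.
Foot = P − λn with λ = (n·P − d)/|n|² = (-42 − 378)/1470 = -2/7.
Foot = (-2, -4, -4) − (-2/7)·(35, 7, -14) = (8, -2, -8).

(8, -2, -8)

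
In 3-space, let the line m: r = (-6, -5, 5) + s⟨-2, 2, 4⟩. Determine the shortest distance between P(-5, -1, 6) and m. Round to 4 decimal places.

3.7193

Taking (-6, -5, 5) on m with direction v = (-2, 2, 4): w = P − (-6, -5, 5) = (1, 4, 1), and w × v = (14, -6, 10).
Distance = |w × v| / |v| = √332 / √24 ≈ 3.7193.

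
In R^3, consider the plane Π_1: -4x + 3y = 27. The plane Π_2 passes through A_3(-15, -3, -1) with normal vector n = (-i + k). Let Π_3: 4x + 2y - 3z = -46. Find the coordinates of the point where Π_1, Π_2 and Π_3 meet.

Π_2: n·r = n·A_3 gives -x + z = 14.
Solving the 3×3 linear system -4x + 3y = 27, -x + z = 14, 4x + 2y - 3z = -46 (e.g. by elimination or Cramer's rule, determinant = 11) gives (-6, 1, 8).

(-6, 1, 8)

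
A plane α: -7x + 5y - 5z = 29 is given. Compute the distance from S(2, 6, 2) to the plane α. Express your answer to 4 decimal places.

n·S − d = (-7)·(2) + (5)·(6) + (-5)·(2) − 29 = -23; |n| = √99.
Distance = |-23| / √99 = 23/√99 ≈ 2.3116.

2.3116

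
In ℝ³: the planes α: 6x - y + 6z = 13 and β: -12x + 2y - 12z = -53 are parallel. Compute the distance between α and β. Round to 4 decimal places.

1.5801

Rescale β by 1/(-2): 6x - y + 6z = 53/2. Then distance = |13 − (53/2)| / √73 ≈ 1.5801.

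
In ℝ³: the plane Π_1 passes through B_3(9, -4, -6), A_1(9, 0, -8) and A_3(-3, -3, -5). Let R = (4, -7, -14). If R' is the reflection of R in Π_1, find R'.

(6, 1, 2)

B_3A_1 = (0, 4, -2), B_3A_3 = (-12, 1, 1); a normal to Π_1 is B_3A_1 × B_3A_3 = (6, 24, 48).
Using B_3: Π_1 has equation 6x + 24y + 48z = -330.
λ = (n·R − d)/|n|² = (-816 − (-330))/2916 = -1/6.
Reflection = R − 2λn = (4, -7, -14) − (-1/3)·(6, 24, 48) = (6, 1, 2).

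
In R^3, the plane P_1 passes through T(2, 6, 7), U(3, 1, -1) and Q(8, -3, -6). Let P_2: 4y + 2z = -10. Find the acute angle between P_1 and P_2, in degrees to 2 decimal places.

58.05

TU = (1, -5, -8), TQ = (6, -9, -13); a normal to P_1 is TU × TQ = (-7, -35, 21).
Using T: P_1 has equation -7x - 35y + 21z = -77.
cos θ = |n₁·n₂| / (|n₁||n₂|) = |-98| / (√1715 · √20).
θ = arccos(0.52915) ≈ 58.05°.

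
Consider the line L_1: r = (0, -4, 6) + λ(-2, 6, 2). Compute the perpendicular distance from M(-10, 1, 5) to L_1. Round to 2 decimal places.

8.58

Taking (0, -4, 6) on L_1 with direction v = (-2, 6, 2): w = M − (0, -4, 6) = (-10, 5, -1), and w × v = (16, 22, -50).
Distance = |w × v| / |v| = √3240 / √44 ≈ 8.58.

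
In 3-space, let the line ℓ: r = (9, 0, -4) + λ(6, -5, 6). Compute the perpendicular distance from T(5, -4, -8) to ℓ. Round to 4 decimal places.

6.3180

Taking (9, 0, -4) on ℓ with direction v = (6, -5, 6): w = T − (9, 0, -4) = (-4, -4, -4), and w × v = (-44, 0, 44).
Distance = |w × v| / |v| = √3872 / √97 ≈ 6.3180.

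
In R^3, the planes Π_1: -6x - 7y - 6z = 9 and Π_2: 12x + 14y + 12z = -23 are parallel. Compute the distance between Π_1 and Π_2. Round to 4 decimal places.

0.2273

Rescale Π_2 by 1/(-2): -6x - 7y - 6z = 23/2. Then distance = |9 − (23/2)| / √121 ≈ 0.2273.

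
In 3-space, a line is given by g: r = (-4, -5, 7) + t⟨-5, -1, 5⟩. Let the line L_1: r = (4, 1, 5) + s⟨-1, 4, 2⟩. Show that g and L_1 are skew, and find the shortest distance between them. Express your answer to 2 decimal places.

3.37

Common perpendicular direction n = (-5, -1, 5) × (-1, 4, 2) = (-22, 5, -21).
With w = (4, 1, 5) − (-4, -5, 7) = (8, 6, -2), w · n = -104.
Since n ≠ 0 the lines are not parallel, and w · n = -104 ≠ 0 so they do not intersect; hence they are skew.
Distance = |w · n| / |n| = |-104| / √950 ≈ 3.37.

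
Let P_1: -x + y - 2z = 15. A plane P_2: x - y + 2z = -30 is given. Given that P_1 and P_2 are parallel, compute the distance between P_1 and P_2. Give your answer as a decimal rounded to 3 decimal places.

6.124

Rescale P_2 by 1/(-1): -x + y - 2z = 30. Then distance = |15 − 30| / √6 ≈ 6.124.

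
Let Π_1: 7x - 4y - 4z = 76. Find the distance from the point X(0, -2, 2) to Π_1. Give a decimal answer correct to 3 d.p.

n·X − d = (7)·(0) + (-4)·(-2) + (-4)·(2) − 76 = -76; |n| = √81.
Distance = |-76| / √81 = 76/√81 ≈ 8.444.

8.444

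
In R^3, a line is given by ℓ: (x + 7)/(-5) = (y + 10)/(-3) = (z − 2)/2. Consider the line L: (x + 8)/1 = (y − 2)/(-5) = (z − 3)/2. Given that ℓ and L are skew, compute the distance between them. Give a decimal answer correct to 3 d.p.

ℓ has direction (-5, -3, 2) through (-7, -10, 2).
L has direction (1, -5, 2) through (-8, 2, 3).
Common perpendicular direction n = (-5, -3, 2) × (1, -5, 2) = (4, 12, 28).
With w = (-8, 2, 3) − (-7, -10, 2) = (-1, 12, 1), w · n = 168.
Distance = |w · n| / |n| = |168| / √944 ≈ 5.468.

5.468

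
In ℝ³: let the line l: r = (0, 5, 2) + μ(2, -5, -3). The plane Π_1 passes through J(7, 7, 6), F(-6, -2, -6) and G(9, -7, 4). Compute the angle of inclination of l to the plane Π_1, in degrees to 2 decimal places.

JF = (-13, -9, -12), JG = (2, -14, -2); a normal to Π_1 is JF × JG = (-150, -50, 200).
Using J: Π_1 has equation -150x - 50y + 200z = -200.
sin θ = |n·v| / (|n||v|) = |-650| / (√65000 · √38) = 0.41359.
θ ≈ 24.43°.

24.43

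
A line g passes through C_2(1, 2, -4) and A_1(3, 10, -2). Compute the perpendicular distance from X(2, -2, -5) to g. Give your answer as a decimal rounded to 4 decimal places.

A direction vector for g is A_1 − C_2 = (2, 8, 2).
Taking (1, 2, -4) on g with direction v = (2, 8, 2): w = X − (1, 2, -4) = (1, -4, -1), and w × v = (0, -4, 16).
Distance = |w × v| / |v| = √272 / √72 ≈ 1.9437.

1.9437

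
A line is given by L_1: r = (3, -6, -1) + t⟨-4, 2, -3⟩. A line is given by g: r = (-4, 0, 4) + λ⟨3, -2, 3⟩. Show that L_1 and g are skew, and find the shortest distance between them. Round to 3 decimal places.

Common perpendicular direction n = (-4, 2, -3) × (3, -2, 3) = (0, 3, 2).
With w = (-4, 0, 4) − (3, -6, -1) = (-7, 6, 5), w · n = 28.
Since n ≠ 0 the lines are not parallel, and w · n = 28 ≠ 0 so they do not intersect; hence they are skew.
Distance = |w · n| / |n| = |28| / √13 ≈ 7.766.

7.766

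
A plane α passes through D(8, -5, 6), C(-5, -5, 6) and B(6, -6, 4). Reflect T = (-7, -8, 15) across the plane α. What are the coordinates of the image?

DC = (-13, 0, 0), DB = (-2, -1, -2); a normal to α is DC × DB = (0, -26, 13).
Using D: α has equation -26y + 13z = 208.
λ = (n·T − d)/|n|² = (403 − 208)/845 = 3/13.
Reflection = T − 2λn = (-7, -8, 15) − (6/13)·(0, -26, 13) = (-7, 4, 9).

(-7, 4, 9)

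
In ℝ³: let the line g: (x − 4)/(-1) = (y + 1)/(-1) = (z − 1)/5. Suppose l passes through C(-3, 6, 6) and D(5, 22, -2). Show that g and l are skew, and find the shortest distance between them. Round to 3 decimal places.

8.687

g has direction (-1, -1, 5) through (4, -1, 1).
A direction vector for l is D − C = (8, 16, -8).
Common perpendicular direction n = (-1, -1, 5) × (8, 16, -8) = (-72, 32, -8).
With w = (-3, 6, 6) − (4, -1, 1) = (-7, 7, 5), w · n = 688.
Since n ≠ 0 the lines are not parallel, and w · n = 688 ≠ 0 so they do not intersect; hence they are skew.
Distance = |w · n| / |n| = |688| / √6272 ≈ 8.687.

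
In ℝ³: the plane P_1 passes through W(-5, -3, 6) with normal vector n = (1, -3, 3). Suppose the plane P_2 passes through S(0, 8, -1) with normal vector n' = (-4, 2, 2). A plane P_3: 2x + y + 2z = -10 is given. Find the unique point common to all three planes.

P_1: n·r = n·W gives x - 3y + 3z = 22.
P_2: n'·r = n'·S gives -4x + 2y + 2z = 14.
Solving the 3×3 linear system x - 3y + 3z = 22, -4x + 2y + 2z = 14, 2x + y + 2z = -10 (e.g. by elimination or Cramer's rule, determinant = -58) gives (-5, -6, 3).

(-5, -6, 3)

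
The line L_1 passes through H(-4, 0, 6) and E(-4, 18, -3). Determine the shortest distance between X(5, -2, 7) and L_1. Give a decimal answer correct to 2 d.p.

9.00

A direction vector for L_1 is E − H = (0, 18, -9).
Taking (-4, 0, 6) on L_1 with direction v = (0, 18, -9): w = X − (-4, 0, 6) = (9, -2, 1), and w × v = (0, 81, 162).
Distance = |w × v| / |v| = √32805 / √405 ≈ 9.00.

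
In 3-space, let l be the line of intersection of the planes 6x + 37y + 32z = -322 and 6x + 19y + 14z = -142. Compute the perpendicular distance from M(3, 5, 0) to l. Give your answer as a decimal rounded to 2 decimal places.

Direction of l: (6, 37, 32) × (6, 19, 14) = (-90, 108, -108).
A point on l: solving the two plane equations with x = 3 gives (3, -4, -6).
Taking (3, -4, -6) on l with direction v = (-90, 108, -108): w = M − (3, -4, -6) = (0, 9, 6), and w × v = (-1620, -540, 810).
Distance = |w × v| / |v| = √3572100 / √31428 ≈ 10.66.

10.66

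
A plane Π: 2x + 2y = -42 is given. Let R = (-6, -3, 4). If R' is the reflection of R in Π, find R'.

λ = (n·R − d)/|n|² = (-18 − (-42))/8 = 3.
Reflection = R − 2λn = (-6, -3, 4) − 6·(2, 2, 0) = (-18, -15, 4).

(-18, -15, 4)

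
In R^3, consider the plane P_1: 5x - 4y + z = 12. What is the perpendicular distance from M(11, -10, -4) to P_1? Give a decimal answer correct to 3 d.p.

12.190

n·M − d = (5)·(11) + (-4)·(-10) + (1)·(-4) − 12 = 79; |n| = √42.
Distance = |79| / √42 = 79/√42 ≈ 12.190.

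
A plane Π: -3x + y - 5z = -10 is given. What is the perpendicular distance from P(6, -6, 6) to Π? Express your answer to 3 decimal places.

7.437

n·P − d = (-3)·(6) + (1)·(-6) + (-5)·(6) − (-10) = -44; |n| = √35.
Distance = |-44| / √35 = 44/√35 ≈ 7.437.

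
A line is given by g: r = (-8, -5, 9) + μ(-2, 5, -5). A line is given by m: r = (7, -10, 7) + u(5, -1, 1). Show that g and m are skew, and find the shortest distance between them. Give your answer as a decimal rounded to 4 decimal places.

Common perpendicular direction n = (-2, 5, -5) × (5, -1, 1) = (0, -23, -23).
With w = (7, -10, 7) − (-8, -5, 9) = (15, -5, -2), w · n = 161.
Since n ≠ 0 the lines are not parallel, and w · n = 161 ≠ 0 so they do not intersect; hence they are skew.
Distance = |w · n| / |n| = |161| / √1058 ≈ 4.9497.

4.9497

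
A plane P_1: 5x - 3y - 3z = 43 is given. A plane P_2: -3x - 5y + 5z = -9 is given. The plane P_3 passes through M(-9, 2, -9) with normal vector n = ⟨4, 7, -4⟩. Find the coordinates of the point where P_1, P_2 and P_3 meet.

(8, -2, 1)

P_3: n·r = n·M gives 4x + 7y - 4z = 14.
Solving the 3×3 linear system 5x - 3y - 3z = 43, -3x - 5y + 5z = -9, 4x + 7y - 4z = 14 (e.g. by elimination or Cramer's rule, determinant = -96) gives (8, -2, 1).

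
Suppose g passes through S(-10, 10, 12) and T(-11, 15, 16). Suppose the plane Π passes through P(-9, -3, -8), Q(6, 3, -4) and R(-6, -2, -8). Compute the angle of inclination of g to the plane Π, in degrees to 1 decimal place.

A direction vector for g is T − S = (-1, 5, 4).
PQ = (15, 6, 4), PR = (3, 1, 0); a normal to Π is PQ × PR = (-4, 12, -3).
Using P: Π has equation -4x + 12y - 3z = 24.
sin θ = |n·v| / (|n||v|) = |52| / (√169 · √42) = 0.61721.
θ ≈ 38.1°.

38.1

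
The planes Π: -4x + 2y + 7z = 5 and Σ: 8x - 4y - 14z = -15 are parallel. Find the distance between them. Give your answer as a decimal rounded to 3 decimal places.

Rescale Σ by 1/(-2): -4x + 2y + 7z = 15/2. Then distance = |5 − (15/2)| / √69 ≈ 0.301.

0.301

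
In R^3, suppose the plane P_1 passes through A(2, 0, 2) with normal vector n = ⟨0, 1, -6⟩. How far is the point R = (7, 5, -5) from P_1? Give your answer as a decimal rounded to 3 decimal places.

7.727

P_1: n·r = n·A gives y - 6z = -12.
n·R − d = (0)·(7) + (1)·(5) + (-6)·(-5) − (-12) = 47; |n| = √37.
Distance = |47| / √37 = 47/√37 ≈ 7.727.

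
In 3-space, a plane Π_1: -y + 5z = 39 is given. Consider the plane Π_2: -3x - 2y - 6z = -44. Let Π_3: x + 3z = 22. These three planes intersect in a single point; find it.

Solving the 3×3 linear system -y + 5z = 39, -3x - 2y - 6z = -44, x + 3z = 22 (e.g. by elimination or Cramer's rule, determinant = 7) gives (-2, 1, 8).

(-2, 1, 8)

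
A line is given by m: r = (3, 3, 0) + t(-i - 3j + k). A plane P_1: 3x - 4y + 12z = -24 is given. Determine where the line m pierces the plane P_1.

Substitute r = (3, 3, 0) + t(-1, -3, 1) into the plane: -3 + 21t = -24, so t = -1.
Intersection: (3, 3, 0) + (-1)·(-1, -3, 1) = (4, 6, -1).

(4, 6, -1)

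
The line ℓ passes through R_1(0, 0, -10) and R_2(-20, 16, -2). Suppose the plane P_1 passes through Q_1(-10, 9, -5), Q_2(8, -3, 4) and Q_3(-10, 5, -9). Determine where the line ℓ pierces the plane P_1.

A direction vector for ℓ is R_2 − R_1 = (-20, 16, 8).
Q_1Q_2 = (18, -12, 9), Q_1Q_3 = (0, -4, -4); a normal to P_1 is Q_1Q_2 × Q_1Q_3 = (84, 72, -72).
Using Q_1: P_1 has equation 84x + 72y - 72z = 168.
Substitute r = (0, 0, -10) + t(-20, 16, 8) into the plane: 720 + (-1104)t = 168, so t = 1/2.
Intersection: (0, 0, -10) + (1/2)·(-20, 16, 8) = (-10, 8, -6).

(-10, 8, -6)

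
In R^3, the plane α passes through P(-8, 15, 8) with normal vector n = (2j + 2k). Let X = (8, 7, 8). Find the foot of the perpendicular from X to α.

(8, 11, 12)

α: n·r = n·P gives 2y + 2z = 46.
Foot = X − λn with λ = (n·X − d)/|n|² = (30 − 46)/8 = -2.
Foot = (8, 7, 8) − (-2)·(0, 2, 2) = (8, 11, 12).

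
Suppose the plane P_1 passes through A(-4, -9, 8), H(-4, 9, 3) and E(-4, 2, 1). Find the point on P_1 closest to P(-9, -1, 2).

(-4, -1, 2)

AH = (0, 18, -5), AE = (0, 11, -7); a normal to P_1 is AH × AE = (-71, 0, 0).
Using A: P_1 has equation -71x = 284.
Foot = P − λn with λ = (n·P − d)/|n|² = (639 − 284)/5041 = 5/71.
Foot = (-9, -1, 2) − (5/71)·(-71, 0, 0) = (-4, -1, 2).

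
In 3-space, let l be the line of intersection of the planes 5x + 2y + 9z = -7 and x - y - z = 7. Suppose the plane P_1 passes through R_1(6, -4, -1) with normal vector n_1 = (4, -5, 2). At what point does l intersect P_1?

(0, -8, 1)

Direction of l: (5, 2, 9) × (1, -1, -1) = (7, 14, -7).
A point on l: solving the two plane equations with x = 4 gives (4, 0, -3).
P_1: n_1·r = n_1·R_1 gives 4x - 5y + 2z = 42.
Substitute r = (4, 0, -3) + t(7, 14, -7) into the plane: 10 + (-56)t = 42, so t = -4/7.
Intersection: (4, 0, -3) + (-4/7)·(7, 14, -7) = (0, -8, 1).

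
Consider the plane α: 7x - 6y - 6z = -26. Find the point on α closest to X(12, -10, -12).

(-2, 2, 0)

Foot = X − λn with λ = (n·X − d)/|n|² = (216 − (-26))/121 = 2.
Foot = (12, -10, -12) − 2·(7, -6, -6) = (-2, 2, 0).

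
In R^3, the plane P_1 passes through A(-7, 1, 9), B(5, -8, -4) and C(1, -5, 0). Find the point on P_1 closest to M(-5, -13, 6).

AB = (12, -9, -13), AC = (8, -6, -9); a normal to P_1 is AB × AC = (3, 4, 0).
Using A: P_1 has equation 3x + 4y = -17.
Foot = M − λn with λ = (n·M − d)/|n|² = (-67 − (-17))/25 = -2.
Foot = (-5, -13, 6) − (-2)·(3, 4, 0) = (1, -5, 6).

(1, -5, 6)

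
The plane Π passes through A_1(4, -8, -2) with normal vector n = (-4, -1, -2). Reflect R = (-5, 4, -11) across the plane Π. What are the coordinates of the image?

(11, 8, -3)

Π: n·r = n·A_1 gives -4x - y - 2z = -4.
λ = (n·R − d)/|n|² = (38 − (-4))/21 = 2.
Reflection = R − 2λn = (-5, 4, -11) − 4·(-4, -1, -2) = (11, 8, -3).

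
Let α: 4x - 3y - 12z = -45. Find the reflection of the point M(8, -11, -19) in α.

λ = (n·M − d)/|n|² = (293 − (-45))/169 = 2.
Reflection = M − 2λn = (8, -11, -19) − 4·(4, -3, -12) = (-8, 1, 29).

(-8, 1, 29)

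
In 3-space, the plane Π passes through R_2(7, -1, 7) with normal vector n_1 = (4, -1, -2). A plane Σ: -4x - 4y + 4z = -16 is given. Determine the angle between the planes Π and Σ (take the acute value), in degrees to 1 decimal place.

Π: n_1·r = n_1·R_2 gives 4x - y - 2z = 15.
cos θ = |n₁·n₂| / (|n₁||n₂|) = |-20| / (√21 · √48).
θ = arccos(0.62994) ≈ 51.0°.

51.0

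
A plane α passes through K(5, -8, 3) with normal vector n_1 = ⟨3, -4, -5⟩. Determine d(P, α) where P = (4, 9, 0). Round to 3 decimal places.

7.920

α: n_1·r = n_1·K gives 3x - 4y - 5z = 32.
n·P − d = (3)·(4) + (-4)·(9) + (-5)·(0) − 32 = -56; |n| = √50.
Distance = |-56| / √50 = 56/√50 ≈ 7.920.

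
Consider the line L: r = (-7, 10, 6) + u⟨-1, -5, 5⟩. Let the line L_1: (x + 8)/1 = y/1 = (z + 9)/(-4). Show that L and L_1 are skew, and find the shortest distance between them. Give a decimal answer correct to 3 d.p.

5.464

L_1 has direction (1, 1, -4) through (-8, 0, -9).
Common perpendicular direction n = (-1, -5, 5) × (1, 1, -4) = (15, 1, 4).
With w = (-8, 0, -9) − (-7, 10, 6) = (-1, -10, -15), w · n = -85.
Since n ≠ 0 the lines are not parallel, and w · n = -85 ≠ 0 so they do not intersect; hence they are skew.
Distance = |w · n| / |n| = |-85| / √242 ≈ 5.464.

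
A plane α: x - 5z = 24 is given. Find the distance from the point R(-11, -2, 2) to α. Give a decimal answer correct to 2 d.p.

n·R − d = (1)·(-11) + (0)·(-2) + (-5)·(2) − 24 = -45; |n| = √26.
Distance = |-45| / √26 = 45/√26 ≈ 8.83.

8.83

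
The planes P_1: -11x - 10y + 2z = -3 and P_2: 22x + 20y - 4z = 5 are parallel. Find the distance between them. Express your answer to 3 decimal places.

Rescale P_2 by 1/(-2): -11x - 10y + 2z = -5/2. Then distance = |-3 − (-5/2)| / √225 ≈ 0.033.

0.033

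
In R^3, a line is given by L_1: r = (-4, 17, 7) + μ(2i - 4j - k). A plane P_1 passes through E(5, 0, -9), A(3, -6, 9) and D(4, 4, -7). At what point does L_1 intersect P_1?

EA = (-2, -6, 18), ED = (-1, 4, 2); a normal to P_1 is EA × ED = (-84, -14, -14).
Using E: P_1 has equation -84x - 14y - 14z = -294.
Substitute r = (-4, 17, 7) + t(2, -4, -1) into the plane: 0 + (-98)t = -294, so t = 3.
Intersection: (-4, 17, 7) + 3·(2, -4, -1) = (2, 5, 4).

(2, 5, 4)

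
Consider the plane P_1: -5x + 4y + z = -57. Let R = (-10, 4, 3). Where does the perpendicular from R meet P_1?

Foot = R − λn with λ = (n·R − d)/|n|² = (69 − (-57))/42 = 3.
Foot = (-10, 4, 3) − 3·(-5, 4, 1) = (5, -8, 0).

(5, -8, 0)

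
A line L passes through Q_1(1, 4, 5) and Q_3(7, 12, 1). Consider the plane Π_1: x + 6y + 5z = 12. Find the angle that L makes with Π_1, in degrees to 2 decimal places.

23.64

A direction vector for L is Q_3 − Q_1 = (6, 8, -4).
sin θ = |n·v| / (|n||v|) = |34| / (√62 · √116) = 0.40092.
θ ≈ 23.64°.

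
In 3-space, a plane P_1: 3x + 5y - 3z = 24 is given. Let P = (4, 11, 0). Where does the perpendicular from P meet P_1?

(1, 6, 3)

Foot = P − λn with λ = (n·P − d)/|n|² = (67 − 24)/43 = 1.
Foot = (4, 11, 0) − 1·(3, 5, -3) = (1, 6, 3).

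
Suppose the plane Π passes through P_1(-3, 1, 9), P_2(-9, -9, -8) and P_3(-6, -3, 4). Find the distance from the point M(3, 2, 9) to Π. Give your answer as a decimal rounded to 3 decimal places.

P_1P_2 = (-6, -10, -17), P_1P_3 = (-3, -4, -5); a normal to Π is P_1P_2 × P_1P_3 = (-18, 21, -6).
Using P_1: Π has equation -18x + 21y - 6z = 21.
n·M − d = (-18)·(3) + (21)·(2) + (-6)·(9) − 21 = -87; |n| = √801.
Distance = |-87| / √801 = 87/√801 ≈ 3.074.

3.074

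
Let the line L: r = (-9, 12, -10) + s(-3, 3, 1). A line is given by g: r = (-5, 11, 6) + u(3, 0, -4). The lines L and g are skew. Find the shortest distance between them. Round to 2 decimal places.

10.46

Common perpendicular direction n = (-3, 3, 1) × (3, 0, -4) = (-12, -9, -9).
With w = (-5, 11, 6) − (-9, 12, -10) = (4, -1, 16), w · n = -183.
Distance = |w · n| / |n| = |-183| / √306 ≈ 10.46.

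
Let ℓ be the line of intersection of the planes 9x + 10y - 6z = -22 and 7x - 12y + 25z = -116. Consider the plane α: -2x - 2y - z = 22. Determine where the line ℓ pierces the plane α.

Direction of ℓ: (9, 10, -6) × (7, -12, 25) = (178, -267, -178).
A point on ℓ: solving the two plane equations with x = 8 gives (8, -19, -16).
Substitute r = (8, -19, -16) + t(178, -267, -178) into the plane: 38 + 356t = 22, so t = -4/89.
Intersection: (8, -19, -16) + (-4/89)·(178, -267, -178) = (0, -7, -8).

(0, -7, -8)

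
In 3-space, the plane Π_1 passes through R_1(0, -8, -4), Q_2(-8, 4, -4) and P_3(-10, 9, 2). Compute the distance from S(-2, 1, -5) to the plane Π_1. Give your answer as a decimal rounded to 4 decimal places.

R_1Q_2 = (-8, 12, 0), R_1P_3 = (-10, 17, 6); a normal to Π_1 is R_1Q_2 × R_1P_3 = (72, 48, -16).
Using R_1: Π_1 has equation 72x + 48y - 16z = -320.
n·S − d = (72)·(-2) + (48)·(1) + (-16)·(-5) − (-320) = 304; |n| = √7744.
Distance = |304| / √7744 = 304/√7744 ≈ 3.4545.

3.4545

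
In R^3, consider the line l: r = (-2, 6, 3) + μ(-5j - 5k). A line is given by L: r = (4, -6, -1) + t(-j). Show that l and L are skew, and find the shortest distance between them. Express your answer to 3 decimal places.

Common perpendicular direction n = (0, -5, -5) × (0, -1, 0) = (-5, 0, 0).
With w = (4, -6, -1) − (-2, 6, 3) = (6, -12, -4), w · n = -30.
Since n ≠ 0 the lines are not parallel, and w · n = -30 ≠ 0 so they do not intersect; hence they are skew.
Distance = |w · n| / |n| = |-30| / √25 ≈ 6.000.

6.000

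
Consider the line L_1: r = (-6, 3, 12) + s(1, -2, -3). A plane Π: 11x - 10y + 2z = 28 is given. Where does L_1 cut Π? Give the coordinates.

Substitute r = (-6, 3, 12) + t(1, -2, -3) into the plane: -72 + 25t = 28, so t = 4.
Intersection: (-6, 3, 12) + 4·(1, -2, -3) = (-2, -5, 0).

(-2, -5, 0)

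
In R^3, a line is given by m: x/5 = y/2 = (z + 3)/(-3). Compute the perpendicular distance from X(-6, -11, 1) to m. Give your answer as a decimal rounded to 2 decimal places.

m has direction (5, 2, -3) through (0, 0, -3).
Taking (0, 0, -3) on m with direction v = (5, 2, -3): w = X − (0, 0, -3) = (-6, -11, 4), and w × v = (25, 2, 43).
Distance = |w × v| / |v| = √2478 / √38 ≈ 8.08.

8.08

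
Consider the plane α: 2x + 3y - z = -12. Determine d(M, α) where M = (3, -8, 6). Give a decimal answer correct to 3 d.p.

n·M − d = (2)·(3) + (3)·(-8) + (-1)·(6) − (-12) = -12; |n| = √14.
Distance = |-12| / √14 = 12/√14 ≈ 3.207.

3.207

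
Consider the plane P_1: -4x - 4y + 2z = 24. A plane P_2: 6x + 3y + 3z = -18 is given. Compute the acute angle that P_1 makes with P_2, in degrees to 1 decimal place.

47.1

cos θ = |n₁·n₂| / (|n₁||n₂|) = |-30| / (√36 · √54).
θ = arccos(0.68041) ≈ 47.1°.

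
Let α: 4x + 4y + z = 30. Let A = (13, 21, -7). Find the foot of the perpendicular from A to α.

Foot = A − λn with λ = (n·A − d)/|n|² = (129 − 30)/33 = 3.
Foot = (13, 21, -7) − 3·(4, 4, 1) = (1, 9, -10).

(1, 9, -10)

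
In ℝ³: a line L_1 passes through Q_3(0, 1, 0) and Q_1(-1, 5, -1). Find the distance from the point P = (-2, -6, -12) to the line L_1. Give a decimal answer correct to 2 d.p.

13.64

A direction vector for L_1 is Q_1 − Q_3 = (-1, 4, -1).
Taking (0, 1, 0) on L_1 with direction v = (-1, 4, -1): w = P − (0, 1, 0) = (-2, -7, -12), and w × v = (55, 10, -15).
Distance = |w × v| / |v| = √3350 / √18 ≈ 13.64.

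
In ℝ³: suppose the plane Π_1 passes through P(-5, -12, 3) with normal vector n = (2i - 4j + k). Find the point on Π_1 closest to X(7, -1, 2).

(9, -5, 3)

Π_1: n·r = n·P gives 2x - 4y + z = 41.
Foot = X − λn with λ = (n·X − d)/|n|² = (20 − 41)/21 = -1.
Foot = (7, -1, 2) − (-1)·(2, -4, 1) = (9, -5, 3).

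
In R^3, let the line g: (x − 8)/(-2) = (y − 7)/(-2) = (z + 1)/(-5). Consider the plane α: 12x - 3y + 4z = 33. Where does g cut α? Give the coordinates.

g has direction (-2, -2, -5) through (8, 7, -1).
Substitute r = (8, 7, -1) + t(-2, -2, -5) into the plane: 71 + (-38)t = 33, so t = 1.
Intersection: (8, 7, -1) + 1·(-2, -2, -5) = (6, 5, -6).

(6, 5, -6)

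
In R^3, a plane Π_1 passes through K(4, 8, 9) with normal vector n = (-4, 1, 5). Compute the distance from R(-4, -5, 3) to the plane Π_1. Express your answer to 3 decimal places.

1.697

Π_1: n·r = n·K gives -4x + y + 5z = 37.
n·R − d = (-4)·(-4) + (1)·(-5) + (5)·(3) − 37 = -11; |n| = √42.
Distance = |-11| / √42 = 11/√42 ≈ 1.697.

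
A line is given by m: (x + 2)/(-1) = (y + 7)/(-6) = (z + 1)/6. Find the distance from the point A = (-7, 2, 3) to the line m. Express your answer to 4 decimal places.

m has direction (-1, -6, 6) through (-2, -7, -1).
Taking (-2, -7, -1) on m with direction v = (-1, -6, 6): w = A − (-2, -7, -1) = (-5, 9, 4), and w × v = (78, 26, 39).
Distance = |w × v| / |v| = √8281 / √73 ≈ 10.6507.

10.6507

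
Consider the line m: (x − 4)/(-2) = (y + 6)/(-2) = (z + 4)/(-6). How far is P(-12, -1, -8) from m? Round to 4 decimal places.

15.7769

m has direction (-2, -2, -6) through (4, -6, -4).
Taking (4, -6, -4) on m with direction v = (-2, -2, -6): w = P − (4, -6, -4) = (-16, 5, -4), and w × v = (-38, -88, 42).
Distance = |w × v| / |v| = √10952 / √44 ≈ 15.7769.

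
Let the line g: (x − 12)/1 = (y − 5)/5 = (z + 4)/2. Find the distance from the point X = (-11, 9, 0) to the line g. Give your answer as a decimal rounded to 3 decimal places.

23.668

g has direction (1, 5, 2) through (12, 5, -4).
Taking (12, 5, -4) on g with direction v = (1, 5, 2): w = X − (12, 5, -4) = (-23, 4, 4), and w × v = (-12, 50, -119).
Distance = |w × v| / |v| = √16805 / √30 ≈ 23.668.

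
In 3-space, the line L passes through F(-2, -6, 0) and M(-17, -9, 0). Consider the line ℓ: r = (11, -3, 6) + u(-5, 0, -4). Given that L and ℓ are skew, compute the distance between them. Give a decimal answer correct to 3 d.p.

A direction vector for L is M − F = (-15, -3, 0).
Common perpendicular direction n = (-15, -3, 0) × (-5, 0, -4) = (12, -60, -15).
With w = (11, -3, 6) − (-2, -6, 0) = (13, 3, 6), w · n = -114.
Distance = |w · n| / |n| = |-114| / √3969 ≈ 1.810.

1.810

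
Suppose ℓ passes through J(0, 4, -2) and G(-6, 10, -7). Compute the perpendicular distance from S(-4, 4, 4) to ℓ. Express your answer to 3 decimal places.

A direction vector for ℓ is G − J = (-6, 6, -5).
Taking (0, 4, -2) on ℓ with direction v = (-6, 6, -5): w = S − (0, 4, -2) = (-4, 0, 6), and w × v = (-36, -56, -24).
Distance = |w × v| / |v| = √5008 / √97 ≈ 7.185.

7.185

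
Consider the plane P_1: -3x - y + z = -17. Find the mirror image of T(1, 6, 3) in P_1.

(7, 8, 1)

λ = (n·T − d)/|n|² = (-6 − (-17))/11 = 1.
Reflection = T − 2λn = (1, 6, 3) − 2·(-3, -1, 1) = (7, 8, 1).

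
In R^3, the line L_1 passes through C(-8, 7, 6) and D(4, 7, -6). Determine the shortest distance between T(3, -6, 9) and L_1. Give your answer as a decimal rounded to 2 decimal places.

A direction vector for L_1 is D − C = (12, 0, -12).
Taking (-8, 7, 6) on L_1 with direction v = (12, 0, -12): w = T − (-8, 7, 6) = (11, -13, 3), and w × v = (156, 168, 156).
Distance = |w × v| / |v| = √76896 / √288 ≈ 16.34.

16.34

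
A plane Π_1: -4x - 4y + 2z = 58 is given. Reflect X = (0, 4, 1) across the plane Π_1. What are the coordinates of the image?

λ = (n·X − d)/|n|² = (-14 − 58)/36 = -2.
Reflection = X − 2λn = (0, 4, 1) − (-4)·(-4, -4, 2) = (-16, -12, 9).

(-16, -12, 9)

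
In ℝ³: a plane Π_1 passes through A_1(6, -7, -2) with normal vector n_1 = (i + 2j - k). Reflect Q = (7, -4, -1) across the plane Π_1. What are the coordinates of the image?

Π_1: n_1·r = n_1·A_1 gives x + 2y - z = -6.
λ = (n·Q − d)/|n|² = (0 − (-6))/6 = 1.
Reflection = Q − 2λn = (7, -4, -1) − 2·(1, 2, -1) = (5, -8, 1).

(5, -8, 1)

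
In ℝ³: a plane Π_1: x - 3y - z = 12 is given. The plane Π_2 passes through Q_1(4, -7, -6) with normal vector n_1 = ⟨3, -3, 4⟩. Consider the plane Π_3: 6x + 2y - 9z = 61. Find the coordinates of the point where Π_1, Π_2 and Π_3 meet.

Π_2: n_1·r = n_1·Q_1 gives 3x - 3y + 4z = 9.
Solving the 3×3 linear system x - 3y - z = 12, 3x - 3y + 4z = 9, 6x + 2y - 9z = 61 (e.g. by elimination or Cramer's rule, determinant = -158) gives (6, -1, -3).

(6, -1, -3)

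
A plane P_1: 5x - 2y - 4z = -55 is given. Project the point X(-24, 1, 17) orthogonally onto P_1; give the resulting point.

(-9, -5, 5)

Foot = X − λn with λ = (n·X − d)/|n|² = (-190 − (-55))/45 = -3.
Foot = (-24, 1, 17) − (-3)·(5, -2, -4) = (-9, -5, 5).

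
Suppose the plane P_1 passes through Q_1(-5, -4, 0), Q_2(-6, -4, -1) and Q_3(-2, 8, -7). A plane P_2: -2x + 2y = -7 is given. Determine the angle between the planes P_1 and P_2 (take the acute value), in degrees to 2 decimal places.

37.84

Q_1Q_2 = (-1, 0, -1), Q_1Q_3 = (3, 12, -7); a normal to P_1 is Q_1Q_2 × Q_1Q_3 = (12, -10, -12).
Using Q_1: P_1 has equation 12x - 10y - 12z = -20.
cos θ = |n₁·n₂| / (|n₁||n₂|) = |-44| / (√388 · √8).
θ = arccos(0.78975) ≈ 37.84°.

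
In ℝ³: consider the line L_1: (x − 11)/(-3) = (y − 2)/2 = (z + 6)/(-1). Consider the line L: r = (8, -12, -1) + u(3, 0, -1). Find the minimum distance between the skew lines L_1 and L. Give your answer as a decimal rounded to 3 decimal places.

6.882

L_1 has direction (-3, 2, -1) through (11, 2, -6).
Common perpendicular direction n = (-3, 2, -1) × (3, 0, -1) = (-2, -6, -6).
With w = (8, -12, -1) − (11, 2, -6) = (-3, -14, 5), w · n = 60.
Distance = |w · n| / |n| = |60| / √76 ≈ 6.882.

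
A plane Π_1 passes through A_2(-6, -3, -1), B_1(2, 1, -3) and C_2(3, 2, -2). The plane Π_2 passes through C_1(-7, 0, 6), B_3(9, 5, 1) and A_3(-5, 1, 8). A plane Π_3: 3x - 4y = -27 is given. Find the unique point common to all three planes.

A_2B_1 = (8, 4, -2), A_2C_2 = (9, 5, -1); a normal to Π_1 is A_2B_1 × A_2C_2 = (6, -10, 4).
Using A_2: Π_1 has equation 6x - 10y + 4z = -10.
C_1B_3 = (16, 5, -5), C_1A_3 = (2, 1, 2); a normal to Π_2 is C_1B_3 × C_1A_3 = (15, -42, 6).
Using C_1: Π_2 has equation 15x - 42y + 6z = -69.
Solving the 3×3 linear system 6x - 10y + 4z = -10, 15x - 42y + 6z = -69, 3x - 4y = -27 (e.g. by elimination or Cramer's rule, determinant = 228) gives (-9, 0, 11).

(-9, 0, 11)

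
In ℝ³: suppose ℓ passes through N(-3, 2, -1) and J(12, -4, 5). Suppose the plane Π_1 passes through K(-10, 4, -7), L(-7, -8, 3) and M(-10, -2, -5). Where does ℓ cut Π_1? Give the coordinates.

(-8, 4, -3)

A direction vector for ℓ is J − N = (15, -6, 6).
KL = (3, -12, 10), KM = (0, -6, 2); a normal to Π_1 is KL × KM = (36, -6, -18).
Using K: Π_1 has equation 36x - 6y - 18z = -258.
Substitute r = (-3, 2, -1) + t(15, -6, 6) into the plane: -102 + 468t = -258, so t = -1/3.
Intersection: (-3, 2, -1) + (-1/3)·(15, -6, 6) = (-8, 4, -3).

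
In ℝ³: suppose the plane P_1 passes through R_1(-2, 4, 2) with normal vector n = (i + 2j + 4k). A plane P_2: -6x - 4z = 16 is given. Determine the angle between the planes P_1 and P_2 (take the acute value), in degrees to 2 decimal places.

P_1: n·r = n·R_1 gives x + 2y + 4z = 14.
cos θ = |n₁·n₂| / (|n₁||n₂|) = |-22| / (√21 · √52).
θ = arccos(0.66575) ≈ 48.26°.

48.26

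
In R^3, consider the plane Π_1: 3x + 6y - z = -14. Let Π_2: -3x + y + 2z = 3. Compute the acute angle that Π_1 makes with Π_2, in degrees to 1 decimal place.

cos θ = |n₁·n₂| / (|n₁||n₂|) = |-5| / (√46 · √14).
θ = arccos(0.19703) ≈ 78.6°.

78.6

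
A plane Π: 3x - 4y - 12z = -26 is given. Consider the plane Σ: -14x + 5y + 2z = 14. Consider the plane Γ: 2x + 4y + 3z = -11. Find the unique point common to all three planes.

(-2, -4, 3)

Solving the 3×3 linear system 3x - 4y - 12z = -26, -14x + 5y + 2z = 14, 2x + 4y + 3z = -11 (e.g. by elimination or Cramer's rule, determinant = 629) gives (-2, -4, 3).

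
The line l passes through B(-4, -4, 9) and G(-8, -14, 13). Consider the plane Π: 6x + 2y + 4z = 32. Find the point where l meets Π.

(0, 6, 5)

A direction vector for l is G − B = (-4, -10, 4).
Substitute r = (-4, -4, 9) + t(-4, -10, 4) into the plane: 4 + (-28)t = 32, so t = -1.
Intersection: (-4, -4, 9) + (-1)·(-4, -10, 4) = (0, 6, 5).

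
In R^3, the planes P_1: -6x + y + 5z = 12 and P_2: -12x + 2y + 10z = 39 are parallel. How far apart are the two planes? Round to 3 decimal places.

0.953

Rescale P_2 by 1/2: -6x + y + 5z = 39/2. Then distance = |12 − (39/2)| / √62 ≈ 0.953.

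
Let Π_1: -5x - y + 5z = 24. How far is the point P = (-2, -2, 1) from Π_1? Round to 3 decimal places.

n·P − d = (-5)·(-2) + (-1)·(-2) + (5)·(1) − 24 = -7; |n| = √51.
Distance = |-7| / √51 = 7/√51 ≈ 0.980.

0.980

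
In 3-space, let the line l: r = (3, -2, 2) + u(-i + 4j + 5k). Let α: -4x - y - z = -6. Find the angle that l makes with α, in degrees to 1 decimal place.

sin θ = |n·v| / (|n||v|) = |-5| / (√18 · √42) = 0.18185.
θ ≈ 10.5°.

10.5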